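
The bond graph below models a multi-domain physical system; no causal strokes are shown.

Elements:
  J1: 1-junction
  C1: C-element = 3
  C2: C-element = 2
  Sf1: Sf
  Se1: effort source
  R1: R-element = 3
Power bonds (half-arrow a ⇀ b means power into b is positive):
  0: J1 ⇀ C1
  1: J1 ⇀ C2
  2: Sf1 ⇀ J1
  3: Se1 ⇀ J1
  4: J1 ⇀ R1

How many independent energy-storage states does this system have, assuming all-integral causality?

2  (C1, C2 all integral)

b2 →Sf1  (Sf1 fixes flow; stroke at Sf1)
b3 →J1  (Se1 fixes effort; stroke away)
b0 →J1  (J1 flow already set via bond 2)
b1 →J1  (common-f at J1 fixed by 2)
b4 →J1  (J1: bond 2 brought flow, rest push out)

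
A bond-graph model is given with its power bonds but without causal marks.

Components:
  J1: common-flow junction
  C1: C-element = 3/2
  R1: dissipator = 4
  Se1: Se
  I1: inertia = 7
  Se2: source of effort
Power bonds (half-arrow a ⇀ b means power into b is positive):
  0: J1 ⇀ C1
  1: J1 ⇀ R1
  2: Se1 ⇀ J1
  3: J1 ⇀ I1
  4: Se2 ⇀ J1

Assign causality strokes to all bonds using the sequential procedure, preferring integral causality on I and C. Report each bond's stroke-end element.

β2 |J1  (source Se1 imposes e)
β4 |J1  (Se2: effort source, stroke at far end)
β0 |J1  (C1 outputs effort q/C1)
β3 |I1  (prefer integral on I1)
β1 |J1  (J1 flow already set via bond 3)

#0 stroke at J1
#1 stroke at J1
#2 stroke at J1
#3 stroke at I1
#4 stroke at J1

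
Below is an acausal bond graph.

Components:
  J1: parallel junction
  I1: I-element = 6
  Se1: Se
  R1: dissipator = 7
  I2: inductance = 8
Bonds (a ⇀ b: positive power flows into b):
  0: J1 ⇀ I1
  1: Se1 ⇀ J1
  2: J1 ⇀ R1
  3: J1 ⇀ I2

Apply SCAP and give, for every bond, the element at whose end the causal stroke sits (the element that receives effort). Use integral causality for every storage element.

bond 0 →I1
bond 1 →J1
bond 2 →R1
bond 3 →I2

b1 stroke at J1  (Se1 (Se) sets effort on bond)
b0 stroke at I1  (common-e at J1 fixed by 1)
b2 stroke at R1  (J1: bond 1 brought effort, rest push out)
b3 stroke at I2  (J1: bond 1 brought effort, rest push out)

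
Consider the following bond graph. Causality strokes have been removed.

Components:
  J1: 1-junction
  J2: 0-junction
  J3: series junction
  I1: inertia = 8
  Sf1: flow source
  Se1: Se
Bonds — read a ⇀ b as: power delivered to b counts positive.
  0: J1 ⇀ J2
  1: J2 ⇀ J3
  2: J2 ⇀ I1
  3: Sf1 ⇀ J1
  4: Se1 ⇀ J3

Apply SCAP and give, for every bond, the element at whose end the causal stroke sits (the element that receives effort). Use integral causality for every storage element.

β3 stroke at Sf1  (Sf1: flow source, stroke at near end)
β4 stroke at J3  (Se1 fixes effort; stroke away)
β0 stroke at J1  (1-jn J1 has f-setter on 3)
β1 stroke at J2  (closing 1-jn rule on J3)
β2 stroke at I1  (J2: bond 1 brought effort, rest push out)

bond 0 →J1
bond 1 →J2
bond 2 →I1
bond 3 →Sf1
bond 4 →J3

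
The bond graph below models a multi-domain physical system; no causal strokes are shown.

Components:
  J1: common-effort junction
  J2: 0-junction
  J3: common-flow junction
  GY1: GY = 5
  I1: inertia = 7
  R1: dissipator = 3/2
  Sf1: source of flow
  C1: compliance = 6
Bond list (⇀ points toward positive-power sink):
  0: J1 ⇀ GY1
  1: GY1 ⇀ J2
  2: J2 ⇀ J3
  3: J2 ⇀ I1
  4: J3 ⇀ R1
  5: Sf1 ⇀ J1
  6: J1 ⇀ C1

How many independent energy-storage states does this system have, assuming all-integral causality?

#5 stroke→Sf1  (Sf1 (Sf) sets flow on bond)
#3 stroke→I1  (I1: I, integral causality)
#6 stroke→J1  (C1: C, integral causality)
#0 stroke→GY1  (J1 effort already set via bond 6)
#1 stroke→GY1  (GY1 both-in/both-out from 0)
#2 stroke→J2  (J2 needs exactly one e-in)
#4 stroke→J3  (common-f at J3 fixed by 2)

2  (C1, I1 all integral)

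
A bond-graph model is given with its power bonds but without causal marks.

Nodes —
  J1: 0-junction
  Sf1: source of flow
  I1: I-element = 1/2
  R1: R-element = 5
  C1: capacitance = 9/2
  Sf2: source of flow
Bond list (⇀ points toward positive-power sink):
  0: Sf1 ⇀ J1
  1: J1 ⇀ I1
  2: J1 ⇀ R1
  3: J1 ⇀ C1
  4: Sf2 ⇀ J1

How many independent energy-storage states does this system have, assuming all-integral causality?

bond 0 |Sf1  (Sf1: flow source, stroke at near end)
bond 4 |Sf2  (Sf2: flow source, stroke at near end)
bond 1 |I1  (I1 outputs flow p/I1)
bond 3 |J1  (C1 outputs effort q/C1)
bond 2 |R1  (common-e at J1 fixed by 3)

2  (C1, I1 all integral)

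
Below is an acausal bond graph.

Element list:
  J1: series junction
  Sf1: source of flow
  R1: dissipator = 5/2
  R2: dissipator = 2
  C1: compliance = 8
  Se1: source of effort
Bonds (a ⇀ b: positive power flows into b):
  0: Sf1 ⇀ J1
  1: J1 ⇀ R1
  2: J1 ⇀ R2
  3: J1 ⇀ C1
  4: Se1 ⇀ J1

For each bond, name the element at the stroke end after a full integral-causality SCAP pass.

bond 0 |Sf1
bond 1 |J1
bond 2 |J1
bond 3 |J1
bond 4 |J1

β0 →Sf1  (Sf1 (Sf) sets flow on bond)
β4 →J1  (Se1 (Se) sets effort on bond)
β1 →J1  (J1: bond 0 brought flow, rest push out)
β2 →J1  (common-f at J1 fixed by 0)
β3 →J1  (J1 flow already set via bond 0)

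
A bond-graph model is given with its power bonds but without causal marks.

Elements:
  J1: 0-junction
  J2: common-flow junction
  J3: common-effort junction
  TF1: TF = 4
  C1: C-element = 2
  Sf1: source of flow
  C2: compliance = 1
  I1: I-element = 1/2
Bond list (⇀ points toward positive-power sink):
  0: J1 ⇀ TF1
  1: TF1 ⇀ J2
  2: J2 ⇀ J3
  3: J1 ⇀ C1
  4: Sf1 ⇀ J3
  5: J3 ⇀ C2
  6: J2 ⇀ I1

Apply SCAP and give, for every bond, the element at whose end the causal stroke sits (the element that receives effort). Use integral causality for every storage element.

#4 stroke at Sf1  (Sf1 fixes flow; stroke at Sf1)
#3 stroke at J1  (C1: C, integral causality)
#0 stroke at TF1  (J1 effort already set via bond 3)
#1 stroke at J2  (TF1 one-in-one-out from 0)
#5 stroke at J3  (prefer integral on C2)
#2 stroke at J2  (J3 effort already set via bond 5)
#6 stroke at I1  (J2: last free bond brings flow in)

bond 0 →TF1
bond 1 →J2
bond 2 →J2
bond 3 →J1
bond 4 →Sf1
bond 5 →J3
bond 6 →I1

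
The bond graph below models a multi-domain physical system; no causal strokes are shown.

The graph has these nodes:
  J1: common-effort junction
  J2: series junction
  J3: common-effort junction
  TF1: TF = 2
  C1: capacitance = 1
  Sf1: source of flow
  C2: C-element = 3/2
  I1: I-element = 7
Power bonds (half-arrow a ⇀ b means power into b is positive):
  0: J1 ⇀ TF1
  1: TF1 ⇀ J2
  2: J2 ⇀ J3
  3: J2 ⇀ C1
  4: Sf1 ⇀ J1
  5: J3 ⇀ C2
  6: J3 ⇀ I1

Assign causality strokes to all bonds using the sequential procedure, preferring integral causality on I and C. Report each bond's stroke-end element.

b4 |Sf1  (Sf1 fixes flow; stroke at Sf1)
b0 |J1  (only one effort-in slot at J1)
b1 |TF1  (TF TF1: opposite of bond 0)
b2 |J2  (1-jn J2 has f-setter on 1)
b3 |J2  (1-jn J2 has f-setter on 1)
b5 |J3  (C2 outputs effort q/C2)
b6 |I1  (common-e at J3 fixed by 5)

β0 stroke→J1
β1 stroke→TF1
β2 stroke→J2
β3 stroke→J2
β4 stroke→Sf1
β5 stroke→J3
β6 stroke→I1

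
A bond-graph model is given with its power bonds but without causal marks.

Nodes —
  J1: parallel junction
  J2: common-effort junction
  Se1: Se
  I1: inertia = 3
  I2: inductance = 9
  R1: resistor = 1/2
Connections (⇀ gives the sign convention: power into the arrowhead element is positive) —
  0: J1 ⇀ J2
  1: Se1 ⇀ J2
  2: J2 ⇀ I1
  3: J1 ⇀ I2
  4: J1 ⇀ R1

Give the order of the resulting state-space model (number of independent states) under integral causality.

2  (I1, I2 all integral)

b1 stroke→J2  (Se1 fixes effort; stroke away)
b0 stroke→J1  (J2 effort already set via bond 1)
b2 stroke→I1  (J2 effort already set via bond 1)
b3 stroke→I2  (J1 effort already set via bond 0)
b4 stroke→R1  (0-jn J1 has e-setter on 0)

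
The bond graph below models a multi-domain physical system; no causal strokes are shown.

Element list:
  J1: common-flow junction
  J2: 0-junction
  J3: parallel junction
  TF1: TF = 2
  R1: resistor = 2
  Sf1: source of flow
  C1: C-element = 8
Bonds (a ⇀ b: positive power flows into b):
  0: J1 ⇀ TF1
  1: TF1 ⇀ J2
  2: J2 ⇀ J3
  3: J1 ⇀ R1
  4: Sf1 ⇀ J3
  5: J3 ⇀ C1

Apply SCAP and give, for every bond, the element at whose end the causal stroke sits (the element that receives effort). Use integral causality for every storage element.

β0 stroke→J1
β1 stroke→TF1
β2 stroke→J2
β3 stroke→R1
β4 stroke→Sf1
β5 stroke→J3

#4 stroke→Sf1  (Sf1 (Sf) sets flow on bond)
#5 stroke→J3  (prefer integral on C1)
#2 stroke→J2  (0-jn J3 has e-setter on 5)
#1 stroke→TF1  (common-e at J2 fixed by 2)
#0 stroke→J1  (through TF1, causality passes straight; one stroke at TF1)
#3 stroke→R1  (closing 1-jn rule on J1)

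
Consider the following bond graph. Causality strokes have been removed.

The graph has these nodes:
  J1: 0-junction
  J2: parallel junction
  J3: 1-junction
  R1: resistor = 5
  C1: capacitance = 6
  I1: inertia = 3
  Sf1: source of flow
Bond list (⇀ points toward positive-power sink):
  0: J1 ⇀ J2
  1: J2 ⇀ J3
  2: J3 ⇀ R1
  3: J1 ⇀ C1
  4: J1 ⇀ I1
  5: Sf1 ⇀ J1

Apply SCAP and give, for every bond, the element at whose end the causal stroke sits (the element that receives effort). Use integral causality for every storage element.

b0 stroke→J2
b1 stroke→J3
b2 stroke→R1
b3 stroke→J1
b4 stroke→I1
b5 stroke→Sf1

β5 stroke→Sf1  (Sf1: flow source, stroke at near end)
β3 stroke→J1  (C1 integral (e out))
β0 stroke→J2  (common-e at J1 fixed by 3)
β4 stroke→I1  (J1 effort already set via bond 3)
β1 stroke→J3  (common-e at J2 fixed by 0)
β2 stroke→R1  (J3 needs exactly one f-in)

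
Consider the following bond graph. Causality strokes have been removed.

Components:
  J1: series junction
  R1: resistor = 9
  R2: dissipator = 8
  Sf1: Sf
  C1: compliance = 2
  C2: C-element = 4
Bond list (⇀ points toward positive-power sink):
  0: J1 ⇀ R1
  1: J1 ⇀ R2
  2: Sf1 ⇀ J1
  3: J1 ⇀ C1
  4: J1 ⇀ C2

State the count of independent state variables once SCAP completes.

2  (C1, C2 all integral)

bond 2 →Sf1  (Sf1 fixes flow; stroke at Sf1)
bond 0 →J1  (1-jn J1 has f-setter on 2)
bond 1 →J1  (1-jn J1 has f-setter on 2)
bond 3 →J1  (common-f at J1 fixed by 2)
bond 4 →J1  (J1 flow already set via bond 2)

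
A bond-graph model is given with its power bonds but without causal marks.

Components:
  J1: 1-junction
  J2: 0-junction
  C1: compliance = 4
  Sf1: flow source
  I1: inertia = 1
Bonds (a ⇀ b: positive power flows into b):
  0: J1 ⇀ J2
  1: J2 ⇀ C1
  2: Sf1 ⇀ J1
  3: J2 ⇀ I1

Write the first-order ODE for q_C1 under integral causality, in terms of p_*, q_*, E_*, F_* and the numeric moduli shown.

dq_C1/dt = F_Sf1 - p_I1

β2 stroke at Sf1  (Sf1: flow source, stroke at near end)
β0 stroke at J1  (common-f at J1 fixed by 2)
β1 stroke at J2  (C1 outputs effort q/C1)
β3 stroke at I1  (0-jn J2 has e-setter on 1)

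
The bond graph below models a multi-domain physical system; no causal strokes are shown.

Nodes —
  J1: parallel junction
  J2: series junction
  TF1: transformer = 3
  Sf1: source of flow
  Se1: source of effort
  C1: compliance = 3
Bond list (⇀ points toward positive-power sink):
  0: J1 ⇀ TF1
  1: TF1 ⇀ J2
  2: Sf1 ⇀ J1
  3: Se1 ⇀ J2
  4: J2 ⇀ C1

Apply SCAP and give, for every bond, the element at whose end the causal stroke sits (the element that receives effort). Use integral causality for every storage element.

β2 →Sf1  (Sf1 fixes flow; stroke at Sf1)
β3 →J2  (Se1: effort source, stroke at far end)
β0 →J1  (J1: last free bond brings effort in)
β1 →TF1  (TF1 one-in-one-out from 0)
β4 →J2  (J2: bond 1 brought flow, rest push out)

bond 0 stroke→J1
bond 1 stroke→TF1
bond 2 stroke→Sf1
bond 3 stroke→J2
bond 4 stroke→J2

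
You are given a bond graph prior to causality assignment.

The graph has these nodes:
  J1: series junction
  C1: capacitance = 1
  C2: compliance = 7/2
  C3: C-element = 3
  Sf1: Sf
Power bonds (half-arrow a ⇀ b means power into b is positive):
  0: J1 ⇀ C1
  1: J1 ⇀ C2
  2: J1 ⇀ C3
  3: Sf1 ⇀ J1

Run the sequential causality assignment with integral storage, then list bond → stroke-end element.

b0 stroke→J1
b1 stroke→J1
b2 stroke→J1
b3 stroke→Sf1

β3 →Sf1  (Sf1: flow source, stroke at near end)
β0 →J1  (J1 flow already set via bond 3)
β1 →J1  (common-f at J1 fixed by 3)
β2 →J1  (J1 flow already set via bond 3)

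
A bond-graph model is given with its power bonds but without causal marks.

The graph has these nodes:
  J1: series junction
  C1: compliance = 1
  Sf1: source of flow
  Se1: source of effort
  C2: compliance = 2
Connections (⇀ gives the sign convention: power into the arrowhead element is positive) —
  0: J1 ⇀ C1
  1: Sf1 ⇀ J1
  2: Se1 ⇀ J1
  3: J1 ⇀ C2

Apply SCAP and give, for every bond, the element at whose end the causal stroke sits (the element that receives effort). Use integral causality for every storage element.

#0 |J1
#1 |Sf1
#2 |J1
#3 |J1

bond 1 →Sf1  (Sf1: flow source, stroke at near end)
bond 2 →J1  (Se1 fixes effort; stroke away)
bond 0 →J1  (J1 flow already set via bond 1)
bond 3 →J1  (common-f at J1 fixed by 1)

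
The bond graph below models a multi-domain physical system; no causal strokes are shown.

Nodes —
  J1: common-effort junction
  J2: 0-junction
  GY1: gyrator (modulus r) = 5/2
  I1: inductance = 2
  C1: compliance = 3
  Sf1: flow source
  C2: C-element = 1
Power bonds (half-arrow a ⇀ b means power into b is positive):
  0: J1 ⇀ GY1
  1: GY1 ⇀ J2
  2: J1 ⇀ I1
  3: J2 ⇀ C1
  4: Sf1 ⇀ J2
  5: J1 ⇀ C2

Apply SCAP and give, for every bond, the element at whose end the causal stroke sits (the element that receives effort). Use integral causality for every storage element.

b0 →GY1
b1 →GY1
b2 →I1
b3 →J2
b4 →Sf1
b5 →J1

β4 stroke→Sf1  (Sf1 (Sf) sets flow on bond)
β2 stroke→I1  (I1 integral (f out))
β3 stroke→J2  (prefer integral on C1)
β1 stroke→GY1  (0-jn J2 has e-setter on 3)
β0 stroke→GY1  (GY1: gyrator matches bond 1)
β5 stroke→J1  (J1: last free bond brings effort in)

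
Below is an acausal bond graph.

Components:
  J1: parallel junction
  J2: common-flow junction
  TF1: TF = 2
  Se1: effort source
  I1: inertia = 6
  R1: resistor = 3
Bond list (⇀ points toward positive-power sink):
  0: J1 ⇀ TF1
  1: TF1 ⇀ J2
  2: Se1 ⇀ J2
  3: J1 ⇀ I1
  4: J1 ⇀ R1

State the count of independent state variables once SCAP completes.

#2 |J2  (Se1 fixes effort; stroke away)
#1 |TF1  (J2 needs exactly one f-in)
#0 |J1  (through TF1, causality passes straight; one stroke at TF1)
#3 |I1  (common-e at J1 fixed by 0)
#4 |R1  (0-jn J1 has e-setter on 0)

1  (I1 all integral)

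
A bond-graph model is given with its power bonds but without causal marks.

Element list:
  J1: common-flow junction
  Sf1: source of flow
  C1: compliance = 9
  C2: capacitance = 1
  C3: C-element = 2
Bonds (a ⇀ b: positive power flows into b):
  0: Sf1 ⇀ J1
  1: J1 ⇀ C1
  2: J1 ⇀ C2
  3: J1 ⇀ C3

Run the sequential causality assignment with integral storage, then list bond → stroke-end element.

bond 0 |Sf1
bond 1 |J1
bond 2 |J1
bond 3 |J1

bond 0 stroke at Sf1  (Sf1: flow source, stroke at near end)
bond 1 stroke at J1  (J1 flow already set via bond 0)
bond 2 stroke at J1  (1-jn J1 has f-setter on 0)
bond 3 stroke at J1  (1-jn J1 has f-setter on 0)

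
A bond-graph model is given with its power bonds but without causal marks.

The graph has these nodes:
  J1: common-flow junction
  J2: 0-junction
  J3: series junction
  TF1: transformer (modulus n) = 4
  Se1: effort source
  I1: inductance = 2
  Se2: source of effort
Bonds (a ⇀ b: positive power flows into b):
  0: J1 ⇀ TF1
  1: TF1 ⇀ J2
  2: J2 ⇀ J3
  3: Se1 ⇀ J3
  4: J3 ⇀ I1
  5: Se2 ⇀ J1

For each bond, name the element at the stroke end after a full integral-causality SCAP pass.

bond 0 stroke→TF1
bond 1 stroke→J2
bond 2 stroke→J3
bond 3 stroke→J3
bond 4 stroke→I1
bond 5 stroke→J1

β3 stroke at J3  (Se1: effort source, stroke at far end)
β5 stroke at J1  (source Se2 imposes e)
β0 stroke at TF1  (only one flow-in slot at J1)
β1 stroke at J2  (TF TF1: opposite of bond 0)
β2 stroke at J3  (0-jn J2 has e-setter on 1)
β4 stroke at I1  (J3: last free bond brings flow in)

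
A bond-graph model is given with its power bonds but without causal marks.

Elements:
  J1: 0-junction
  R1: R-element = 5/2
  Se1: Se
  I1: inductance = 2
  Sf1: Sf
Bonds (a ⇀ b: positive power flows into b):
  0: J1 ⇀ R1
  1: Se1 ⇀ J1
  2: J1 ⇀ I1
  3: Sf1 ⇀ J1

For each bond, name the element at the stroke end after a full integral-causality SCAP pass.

β1 stroke at J1  (Se1: effort source, stroke at far end)
β3 stroke at Sf1  (Sf1 (Sf) sets flow on bond)
β0 stroke at R1  (J1 effort already set via bond 1)
β2 stroke at I1  (J1 effort already set via bond 1)

bond 0 |R1
bond 1 |J1
bond 2 |I1
bond 3 |Sf1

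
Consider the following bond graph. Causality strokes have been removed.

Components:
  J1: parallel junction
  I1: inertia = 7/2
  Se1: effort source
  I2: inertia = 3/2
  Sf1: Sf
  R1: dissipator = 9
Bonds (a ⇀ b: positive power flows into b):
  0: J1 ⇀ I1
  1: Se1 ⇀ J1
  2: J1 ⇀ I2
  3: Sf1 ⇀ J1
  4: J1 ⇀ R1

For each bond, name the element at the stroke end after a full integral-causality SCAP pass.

β0 stroke→I1
β1 stroke→J1
β2 stroke→I2
β3 stroke→Sf1
β4 stroke→R1

β1 →J1  (Se1 fixes effort; stroke away)
β3 →Sf1  (Sf1: flow source, stroke at near end)
β0 →I1  (J1 effort already set via bond 1)
β2 →I2  (J1 effort already set via bond 1)
β4 →R1  (0-jn J1 has e-setter on 1)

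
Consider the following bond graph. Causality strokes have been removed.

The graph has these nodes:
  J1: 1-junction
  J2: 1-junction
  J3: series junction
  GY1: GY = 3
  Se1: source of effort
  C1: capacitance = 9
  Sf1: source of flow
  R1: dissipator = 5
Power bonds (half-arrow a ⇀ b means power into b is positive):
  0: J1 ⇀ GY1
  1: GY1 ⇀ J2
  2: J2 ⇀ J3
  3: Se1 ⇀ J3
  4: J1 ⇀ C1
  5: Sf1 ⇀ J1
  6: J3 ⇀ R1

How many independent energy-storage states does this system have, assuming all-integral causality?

b3 stroke at J3  (Se1: effort source, stroke at far end)
b5 stroke at Sf1  (Sf1 fixes flow; stroke at Sf1)
b0 stroke at J1  (1-jn J1 has f-setter on 5)
b4 stroke at J1  (common-f at J1 fixed by 5)
b1 stroke at J2  (GY GY1: same side as bond 0)
b2 stroke at J3  (J2: last free bond brings flow in)
b6 stroke at R1  (only one flow-in slot at J3)

1  (C1 all integral)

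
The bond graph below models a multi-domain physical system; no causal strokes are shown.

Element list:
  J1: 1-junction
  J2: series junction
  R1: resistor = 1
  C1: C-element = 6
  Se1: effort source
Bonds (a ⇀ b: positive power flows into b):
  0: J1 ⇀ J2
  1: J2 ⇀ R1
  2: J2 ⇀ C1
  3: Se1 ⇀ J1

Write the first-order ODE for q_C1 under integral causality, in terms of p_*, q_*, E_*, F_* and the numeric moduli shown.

#3 →J1  (Se1: effort source, stroke at far end)
#0 →J2  (J1 needs exactly one f-in)
#2 →J2  (C1 outputs effort q/C1)
#1 →R1  (J2: last free bond brings flow in)

dq_C1/dt = E_Se1 - q_C1/6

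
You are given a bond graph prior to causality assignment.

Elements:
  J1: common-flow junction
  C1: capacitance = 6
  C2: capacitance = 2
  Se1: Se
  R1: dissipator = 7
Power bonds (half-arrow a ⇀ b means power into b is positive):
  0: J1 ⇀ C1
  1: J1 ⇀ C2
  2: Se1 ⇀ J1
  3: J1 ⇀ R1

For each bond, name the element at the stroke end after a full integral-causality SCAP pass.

b0 stroke at J1
b1 stroke at J1
b2 stroke at J1
b3 stroke at R1

b2 |J1  (Se1 fixes effort; stroke away)
b0 |J1  (C1 integral (e out))
b1 |J1  (C2 integral (e out))
b3 |R1  (only one flow-in slot at J1)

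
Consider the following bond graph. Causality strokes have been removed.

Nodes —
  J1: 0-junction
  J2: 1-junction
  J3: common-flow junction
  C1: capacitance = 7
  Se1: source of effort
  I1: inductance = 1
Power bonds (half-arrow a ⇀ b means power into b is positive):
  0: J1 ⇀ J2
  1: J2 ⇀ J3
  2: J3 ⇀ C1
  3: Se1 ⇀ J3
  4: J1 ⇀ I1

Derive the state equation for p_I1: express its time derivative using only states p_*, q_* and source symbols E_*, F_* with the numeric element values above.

dp_I1/dt = -E_Se1 + q_C1/7

#3 →J3  (Se1 (Se) sets effort on bond)
#2 →J3  (C1: C, integral causality)
#1 →J2  (only one flow-in slot at J3)
#0 →J1  (only one flow-in slot at J2)
#4 →I1  (common-e at J1 fixed by 0)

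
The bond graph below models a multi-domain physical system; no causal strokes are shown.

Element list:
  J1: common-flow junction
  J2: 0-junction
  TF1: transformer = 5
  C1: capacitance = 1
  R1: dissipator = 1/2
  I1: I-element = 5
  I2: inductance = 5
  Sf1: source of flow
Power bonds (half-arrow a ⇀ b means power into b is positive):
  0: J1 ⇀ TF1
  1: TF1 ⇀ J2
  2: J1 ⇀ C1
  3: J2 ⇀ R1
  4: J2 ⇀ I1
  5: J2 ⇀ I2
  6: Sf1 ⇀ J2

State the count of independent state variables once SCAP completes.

bond 6 →Sf1  (Sf1 (Sf) sets flow on bond)
bond 2 →J1  (C1 integral (e out))
bond 0 →TF1  (only one flow-in slot at J1)
bond 1 →J2  (TF1 one-in-one-out from 0)
bond 3 →R1  (0-jn J2 has e-setter on 1)
bond 4 →I1  (common-e at J2 fixed by 1)
bond 5 →I2  (0-jn J2 has e-setter on 1)

3  (C1, I1, I2 all integral)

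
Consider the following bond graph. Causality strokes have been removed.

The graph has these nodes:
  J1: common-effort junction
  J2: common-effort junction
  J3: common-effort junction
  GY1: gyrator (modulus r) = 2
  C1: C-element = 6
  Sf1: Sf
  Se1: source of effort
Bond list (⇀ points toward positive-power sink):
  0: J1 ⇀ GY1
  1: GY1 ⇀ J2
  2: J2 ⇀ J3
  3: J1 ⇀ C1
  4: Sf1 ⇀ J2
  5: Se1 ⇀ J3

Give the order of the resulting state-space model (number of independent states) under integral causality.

b4 |Sf1  (source Sf1 imposes f)
b5 |J3  (Se1 (Se) sets effort on bond)
b2 |J2  (common-e at J3 fixed by 5)
b1 |GY1  (common-e at J2 fixed by 2)
b0 |GY1  (GY1 both-in/both-out from 1)
b3 |J1  (only one effort-in slot at J1)

1  (C1 all integral)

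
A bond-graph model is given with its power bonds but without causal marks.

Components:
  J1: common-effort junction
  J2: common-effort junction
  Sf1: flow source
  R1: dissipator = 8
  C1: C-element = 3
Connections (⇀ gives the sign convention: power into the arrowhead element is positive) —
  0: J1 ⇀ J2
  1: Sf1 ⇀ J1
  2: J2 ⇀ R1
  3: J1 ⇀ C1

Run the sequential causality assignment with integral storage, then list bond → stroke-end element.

#1 stroke→Sf1  (Sf1 fixes flow; stroke at Sf1)
#3 stroke→J1  (C1 integral (e out))
#0 stroke→J2  (J1 effort already set via bond 3)
#2 stroke→R1  (J2 effort already set via bond 0)

β0 stroke at J2
β1 stroke at Sf1
β2 stroke at R1
β3 stroke at J1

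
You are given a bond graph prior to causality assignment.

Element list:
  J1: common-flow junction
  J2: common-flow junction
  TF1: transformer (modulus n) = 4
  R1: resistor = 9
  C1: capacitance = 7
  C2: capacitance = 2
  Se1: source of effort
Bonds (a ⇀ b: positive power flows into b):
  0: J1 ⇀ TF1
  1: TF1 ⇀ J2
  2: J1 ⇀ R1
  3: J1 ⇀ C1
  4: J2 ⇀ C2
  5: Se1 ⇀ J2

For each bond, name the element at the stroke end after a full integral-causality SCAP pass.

bond 5 stroke→J2  (Se1: effort source, stroke at far end)
bond 3 stroke→J1  (prefer integral on C1)
bond 4 stroke→J2  (C2 outputs effort q/C2)
bond 1 stroke→TF1  (J2: last free bond brings flow in)
bond 0 stroke→J1  (TF1 one-in-one-out from 1)
bond 2 stroke→R1  (J1 needs exactly one f-in)

bond 0 |J1
bond 1 |TF1
bond 2 |R1
bond 3 |J1
bond 4 |J2
bond 5 |J2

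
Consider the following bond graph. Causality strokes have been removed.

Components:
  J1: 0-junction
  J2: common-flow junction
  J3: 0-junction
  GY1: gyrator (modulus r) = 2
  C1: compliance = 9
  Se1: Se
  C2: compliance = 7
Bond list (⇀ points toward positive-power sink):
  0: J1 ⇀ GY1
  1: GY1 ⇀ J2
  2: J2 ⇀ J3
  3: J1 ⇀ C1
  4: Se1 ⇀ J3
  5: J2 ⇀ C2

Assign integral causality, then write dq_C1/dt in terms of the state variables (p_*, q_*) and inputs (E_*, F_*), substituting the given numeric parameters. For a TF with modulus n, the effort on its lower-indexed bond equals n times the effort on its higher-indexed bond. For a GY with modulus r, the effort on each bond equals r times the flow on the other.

dq_C1/dt = -E_Se1/2 - q_C2/14

β4 stroke→J3  (Se1 (Se) sets effort on bond)
β2 stroke→J2  (common-e at J3 fixed by 4)
β3 stroke→J1  (prefer integral on C1)
β0 stroke→GY1  (J1: bond 3 brought effort, rest push out)
β1 stroke→GY1  (GY1: gyrator matches bond 0)
β5 stroke→J2  (J2 flow already set via bond 1)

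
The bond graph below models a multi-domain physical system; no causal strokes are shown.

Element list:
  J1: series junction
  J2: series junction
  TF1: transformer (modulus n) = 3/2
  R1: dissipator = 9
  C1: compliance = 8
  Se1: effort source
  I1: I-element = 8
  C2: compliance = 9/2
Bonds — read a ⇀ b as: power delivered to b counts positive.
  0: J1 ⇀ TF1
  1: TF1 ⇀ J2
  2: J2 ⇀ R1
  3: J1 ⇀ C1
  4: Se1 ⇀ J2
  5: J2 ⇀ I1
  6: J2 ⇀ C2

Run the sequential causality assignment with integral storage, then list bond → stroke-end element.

β4 stroke→J2  (Se1 (Se) sets effort on bond)
β3 stroke→J1  (prefer integral on C1)
β0 stroke→TF1  (closing 1-jn rule on J1)
β1 stroke→J2  (TF TF1: opposite of bond 0)
β5 stroke→I1  (I1 outputs flow p/I1)
β2 stroke→J2  (1-jn J2 has f-setter on 5)
β6 stroke→J2  (J2: bond 5 brought flow, rest push out)

b0 →TF1
b1 →J2
b2 →J2
b3 →J1
b4 →J2
b5 →I1
b6 →J2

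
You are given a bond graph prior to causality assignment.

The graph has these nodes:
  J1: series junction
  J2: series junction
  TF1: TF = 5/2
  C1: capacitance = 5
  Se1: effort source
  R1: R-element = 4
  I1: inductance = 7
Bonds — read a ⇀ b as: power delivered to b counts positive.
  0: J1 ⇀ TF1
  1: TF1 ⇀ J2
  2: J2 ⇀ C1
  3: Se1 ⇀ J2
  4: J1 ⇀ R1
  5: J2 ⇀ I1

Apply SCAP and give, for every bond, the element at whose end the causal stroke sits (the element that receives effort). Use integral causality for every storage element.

#0 →TF1
#1 →J2
#2 →J2
#3 →J2
#4 →J1
#5 →I1

b3 stroke at J2  (Se1 fixes effort; stroke away)
b2 stroke at J2  (C1 integral (e out))
b5 stroke at I1  (I1: I, integral causality)
b1 stroke at J2  (J2: bond 5 brought flow, rest push out)
b0 stroke at TF1  (TF TF1: opposite of bond 1)
b4 stroke at J1  (J1: bond 0 brought flow, rest push out)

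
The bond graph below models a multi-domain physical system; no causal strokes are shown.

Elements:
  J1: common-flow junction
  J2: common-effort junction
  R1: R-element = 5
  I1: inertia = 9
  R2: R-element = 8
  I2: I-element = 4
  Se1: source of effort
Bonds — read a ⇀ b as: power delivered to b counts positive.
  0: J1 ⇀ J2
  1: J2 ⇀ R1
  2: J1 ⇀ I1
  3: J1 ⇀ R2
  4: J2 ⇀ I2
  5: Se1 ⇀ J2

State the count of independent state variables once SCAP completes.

bond 5 stroke→J2  (source Se1 imposes e)
bond 0 stroke→J1  (common-e at J2 fixed by 5)
bond 1 stroke→R1  (J2: bond 5 brought effort, rest push out)
bond 4 stroke→I2  (J2: bond 5 brought effort, rest push out)
bond 2 stroke→I1  (I1 integral (f out))
bond 3 stroke→J1  (common-f at J1 fixed by 2)

2  (I1, I2 all integral)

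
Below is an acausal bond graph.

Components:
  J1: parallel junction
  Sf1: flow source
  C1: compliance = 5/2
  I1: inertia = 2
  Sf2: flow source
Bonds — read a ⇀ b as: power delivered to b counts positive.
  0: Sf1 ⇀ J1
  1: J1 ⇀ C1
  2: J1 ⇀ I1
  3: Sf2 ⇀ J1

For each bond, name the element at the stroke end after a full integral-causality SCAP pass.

b0 →Sf1
b1 →J1
b2 →I1
b3 →Sf2

b0 stroke at Sf1  (Sf1: flow source, stroke at near end)
b3 stroke at Sf2  (Sf2 fixes flow; stroke at Sf2)
b1 stroke at J1  (C1 outputs effort q/C1)
b2 stroke at I1  (J1 effort already set via bond 1)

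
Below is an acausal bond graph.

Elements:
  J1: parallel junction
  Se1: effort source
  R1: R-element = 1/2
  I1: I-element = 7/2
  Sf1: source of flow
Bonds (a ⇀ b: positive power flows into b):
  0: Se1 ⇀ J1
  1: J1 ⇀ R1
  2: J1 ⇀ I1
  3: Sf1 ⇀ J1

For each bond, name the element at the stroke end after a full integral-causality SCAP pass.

#0 stroke at J1  (source Se1 imposes e)
#3 stroke at Sf1  (Sf1 fixes flow; stroke at Sf1)
#1 stroke at R1  (J1: bond 0 brought effort, rest push out)
#2 stroke at I1  (common-e at J1 fixed by 0)

bond 0 stroke→J1
bond 1 stroke→R1
bond 2 stroke→I1
bond 3 stroke→Sf1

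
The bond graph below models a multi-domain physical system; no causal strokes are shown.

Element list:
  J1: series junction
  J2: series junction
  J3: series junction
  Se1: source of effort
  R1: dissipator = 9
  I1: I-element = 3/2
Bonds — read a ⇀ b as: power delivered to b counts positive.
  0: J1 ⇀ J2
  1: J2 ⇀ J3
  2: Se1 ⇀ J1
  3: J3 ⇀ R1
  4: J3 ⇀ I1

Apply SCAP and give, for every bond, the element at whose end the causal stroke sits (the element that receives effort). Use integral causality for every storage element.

β0 →J2
β1 →J3
β2 →J1
β3 →J3
β4 →I1

β2 |J1  (source Se1 imposes e)
β0 |J2  (only one flow-in slot at J1)
β1 |J3  (only one flow-in slot at J2)
β4 |I1  (prefer integral on I1)
β3 |J3  (1-jn J3 has f-setter on 4)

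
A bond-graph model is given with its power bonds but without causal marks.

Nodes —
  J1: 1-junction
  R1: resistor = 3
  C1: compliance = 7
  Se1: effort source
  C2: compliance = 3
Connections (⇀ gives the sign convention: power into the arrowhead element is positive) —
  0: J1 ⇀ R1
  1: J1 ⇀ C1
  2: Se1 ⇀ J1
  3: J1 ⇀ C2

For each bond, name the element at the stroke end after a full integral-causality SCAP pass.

bond 2 →J1  (Se1: effort source, stroke at far end)
bond 1 →J1  (C1: C, integral causality)
bond 3 →J1  (C2 integral (e out))
bond 0 →R1  (closing 1-jn rule on J1)

bond 0 |R1
bond 1 |J1
bond 2 |J1
bond 3 |J1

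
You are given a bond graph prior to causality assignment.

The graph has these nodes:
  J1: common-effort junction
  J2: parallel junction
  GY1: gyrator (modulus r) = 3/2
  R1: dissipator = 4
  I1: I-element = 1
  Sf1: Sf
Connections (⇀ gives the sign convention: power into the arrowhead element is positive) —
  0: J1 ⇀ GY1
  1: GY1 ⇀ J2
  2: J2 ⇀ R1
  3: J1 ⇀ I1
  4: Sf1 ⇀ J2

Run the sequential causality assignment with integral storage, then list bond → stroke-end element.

β4 |Sf1  (source Sf1 imposes f)
β3 |I1  (I1 integral (f out))
β0 |J1  (J1 needs exactly one e-in)
β1 |J2  (through GY1, causality inverts; strokes same side of GY1)
β2 |R1  (J2 effort already set via bond 1)

bond 0 stroke at J1
bond 1 stroke at J2
bond 2 stroke at R1
bond 3 stroke at I1
bond 4 stroke at Sf1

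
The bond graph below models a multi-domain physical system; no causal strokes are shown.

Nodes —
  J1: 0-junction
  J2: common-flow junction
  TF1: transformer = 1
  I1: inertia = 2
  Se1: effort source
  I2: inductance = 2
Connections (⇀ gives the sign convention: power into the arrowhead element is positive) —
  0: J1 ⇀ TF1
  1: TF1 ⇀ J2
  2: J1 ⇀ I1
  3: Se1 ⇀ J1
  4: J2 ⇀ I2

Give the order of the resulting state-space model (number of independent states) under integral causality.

β3 stroke at J1  (Se1 (Se) sets effort on bond)
β0 stroke at TF1  (J1 effort already set via bond 3)
β2 stroke at I1  (common-e at J1 fixed by 3)
β1 stroke at J2  (through TF1, causality passes straight; one stroke at TF1)
β4 stroke at I2  (J2: last free bond brings flow in)

2  (I1, I2 all integral)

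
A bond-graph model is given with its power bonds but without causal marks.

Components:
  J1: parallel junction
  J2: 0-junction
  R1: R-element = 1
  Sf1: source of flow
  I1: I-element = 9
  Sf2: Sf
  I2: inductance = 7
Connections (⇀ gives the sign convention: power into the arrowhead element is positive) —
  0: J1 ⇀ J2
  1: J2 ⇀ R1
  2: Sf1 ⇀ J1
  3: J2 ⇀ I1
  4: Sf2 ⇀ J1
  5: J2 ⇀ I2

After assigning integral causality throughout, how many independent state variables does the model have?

β2 |Sf1  (Sf1 fixes flow; stroke at Sf1)
β4 |Sf2  (Sf2 fixes flow; stroke at Sf2)
β0 |J1  (J1: last free bond brings effort in)
β3 |I1  (I1: I, integral causality)
β5 |I2  (I2 integral (f out))
β1 |J2  (J2: last free bond brings effort in)

2  (I1, I2 all integral)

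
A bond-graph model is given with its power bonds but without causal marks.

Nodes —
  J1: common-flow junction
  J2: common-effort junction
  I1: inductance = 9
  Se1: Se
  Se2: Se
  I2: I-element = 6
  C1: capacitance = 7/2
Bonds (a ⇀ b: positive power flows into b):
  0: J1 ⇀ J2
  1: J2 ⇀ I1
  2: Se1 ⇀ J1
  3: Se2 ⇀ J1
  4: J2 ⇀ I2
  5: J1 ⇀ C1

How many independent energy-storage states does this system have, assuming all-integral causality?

3  (C1, I1, I2 all integral)

bond 2 stroke→J1  (Se1 (Se) sets effort on bond)
bond 3 stroke→J1  (Se2 (Se) sets effort on bond)
bond 1 stroke→I1  (I1: I, integral causality)
bond 4 stroke→I2  (I2 integral (f out))
bond 0 stroke→J2  (closing 0-jn rule on J2)
bond 5 stroke→J1  (J1: bond 0 brought flow, rest push out)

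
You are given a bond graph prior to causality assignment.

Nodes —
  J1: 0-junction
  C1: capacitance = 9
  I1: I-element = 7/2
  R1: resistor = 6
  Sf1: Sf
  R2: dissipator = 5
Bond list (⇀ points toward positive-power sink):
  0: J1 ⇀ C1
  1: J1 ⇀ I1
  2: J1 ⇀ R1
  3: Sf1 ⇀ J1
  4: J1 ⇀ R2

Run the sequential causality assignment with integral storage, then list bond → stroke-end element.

β3 →Sf1  (Sf1 fixes flow; stroke at Sf1)
β0 →J1  (C1: C, integral causality)
β1 →I1  (J1: bond 0 brought effort, rest push out)
β2 →R1  (J1: bond 0 brought effort, rest push out)
β4 →R2  (J1: bond 0 brought effort, rest push out)

β0 →J1
β1 →I1
β2 →R1
β3 →Sf1
β4 →R2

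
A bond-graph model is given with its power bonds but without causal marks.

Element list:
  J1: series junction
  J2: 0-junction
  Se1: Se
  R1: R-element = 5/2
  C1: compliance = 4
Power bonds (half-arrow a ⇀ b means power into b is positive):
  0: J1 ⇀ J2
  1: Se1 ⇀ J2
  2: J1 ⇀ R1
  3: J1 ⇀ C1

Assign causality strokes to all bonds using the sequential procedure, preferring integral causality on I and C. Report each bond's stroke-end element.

b1 |J2  (Se1: effort source, stroke at far end)
b0 |J1  (J2: bond 1 brought effort, rest push out)
b3 |J1  (prefer integral on C1)
b2 |R1  (J1 needs exactly one f-in)

bond 0 stroke at J1
bond 1 stroke at J2
bond 2 stroke at R1
bond 3 stroke at J1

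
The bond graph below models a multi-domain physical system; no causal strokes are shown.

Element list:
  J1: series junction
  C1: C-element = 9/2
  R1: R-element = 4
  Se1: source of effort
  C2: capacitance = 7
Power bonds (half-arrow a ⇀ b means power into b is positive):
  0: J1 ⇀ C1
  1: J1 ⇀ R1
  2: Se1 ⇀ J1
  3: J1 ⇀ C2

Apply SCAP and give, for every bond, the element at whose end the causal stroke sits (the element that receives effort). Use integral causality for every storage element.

b0 stroke→J1
b1 stroke→R1
b2 stroke→J1
b3 stroke→J1

bond 2 |J1  (Se1: effort source, stroke at far end)
bond 0 |J1  (C1 outputs effort q/C1)
bond 3 |J1  (prefer integral on C2)
bond 1 |R1  (closing 1-jn rule on J1)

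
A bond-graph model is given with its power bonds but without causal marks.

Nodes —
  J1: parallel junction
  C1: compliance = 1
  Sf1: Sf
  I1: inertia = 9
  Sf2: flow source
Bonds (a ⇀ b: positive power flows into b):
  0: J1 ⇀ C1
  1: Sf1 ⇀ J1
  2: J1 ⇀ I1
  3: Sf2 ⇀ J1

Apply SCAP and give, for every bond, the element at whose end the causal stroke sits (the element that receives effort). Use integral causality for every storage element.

b0 →J1
b1 →Sf1
b2 →I1
b3 →Sf2

β1 |Sf1  (Sf1: flow source, stroke at near end)
β3 |Sf2  (Sf2 fixes flow; stroke at Sf2)
β0 |J1  (C1: C, integral causality)
β2 |I1  (J1: bond 0 brought effort, rest push out)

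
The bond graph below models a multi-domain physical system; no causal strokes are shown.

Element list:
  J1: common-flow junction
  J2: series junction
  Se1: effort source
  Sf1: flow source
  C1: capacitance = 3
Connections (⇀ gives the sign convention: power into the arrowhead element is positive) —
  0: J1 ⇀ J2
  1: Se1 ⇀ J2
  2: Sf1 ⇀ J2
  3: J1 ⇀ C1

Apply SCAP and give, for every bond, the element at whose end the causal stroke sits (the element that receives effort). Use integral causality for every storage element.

b0 |J2
b1 |J2
b2 |Sf1
b3 |J1

b1 stroke at J2  (source Se1 imposes e)
b2 stroke at Sf1  (Sf1: flow source, stroke at near end)
b0 stroke at J2  (J2 flow already set via bond 2)
b3 stroke at J1  (1-jn J1 has f-setter on 0)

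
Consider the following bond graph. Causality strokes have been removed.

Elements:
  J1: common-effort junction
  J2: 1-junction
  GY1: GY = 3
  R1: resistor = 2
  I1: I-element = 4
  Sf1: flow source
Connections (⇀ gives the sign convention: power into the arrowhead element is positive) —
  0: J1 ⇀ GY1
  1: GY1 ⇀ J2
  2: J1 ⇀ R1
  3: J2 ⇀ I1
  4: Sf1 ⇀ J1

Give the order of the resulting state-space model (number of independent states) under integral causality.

#4 →Sf1  (Sf1 (Sf) sets flow on bond)
#3 →I1  (prefer integral on I1)
#1 →J2  (J2 flow already set via bond 3)
#0 →J1  (GY1 both-in/both-out from 1)
#2 →R1  (J1 effort already set via bond 0)

1  (I1 all integral)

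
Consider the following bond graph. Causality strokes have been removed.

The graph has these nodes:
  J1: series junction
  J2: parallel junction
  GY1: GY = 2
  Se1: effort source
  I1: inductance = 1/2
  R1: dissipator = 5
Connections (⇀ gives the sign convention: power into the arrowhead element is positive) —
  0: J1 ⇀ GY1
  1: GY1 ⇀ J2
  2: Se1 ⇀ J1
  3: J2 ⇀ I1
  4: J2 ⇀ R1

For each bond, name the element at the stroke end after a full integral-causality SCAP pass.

b0 stroke at GY1
b1 stroke at GY1
b2 stroke at J1
b3 stroke at I1
b4 stroke at J2

bond 2 stroke at J1  (Se1 fixes effort; stroke away)
bond 0 stroke at GY1  (only one flow-in slot at J1)
bond 1 stroke at GY1  (GY1 both-in/both-out from 0)
bond 3 stroke at I1  (I1 outputs flow p/I1)
bond 4 stroke at J2  (J2 needs exactly one e-in)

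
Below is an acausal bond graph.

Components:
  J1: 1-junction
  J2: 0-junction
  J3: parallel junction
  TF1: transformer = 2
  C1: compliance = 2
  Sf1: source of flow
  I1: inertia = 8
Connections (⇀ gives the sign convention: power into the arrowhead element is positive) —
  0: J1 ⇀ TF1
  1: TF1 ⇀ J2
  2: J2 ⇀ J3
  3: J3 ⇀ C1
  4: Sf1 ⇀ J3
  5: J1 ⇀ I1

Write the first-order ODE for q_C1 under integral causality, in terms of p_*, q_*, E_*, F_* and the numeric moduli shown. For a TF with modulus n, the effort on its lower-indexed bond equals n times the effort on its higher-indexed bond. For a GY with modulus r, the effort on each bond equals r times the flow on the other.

b4 stroke at Sf1  (source Sf1 imposes f)
b3 stroke at J3  (C1 outputs effort q/C1)
b2 stroke at J2  (J3: bond 3 brought effort, rest push out)
b1 stroke at TF1  (common-e at J2 fixed by 2)
b0 stroke at J1  (through TF1, causality passes straight; one stroke at TF1)
b5 stroke at I1  (only one flow-in slot at J1)

dq_C1/dt = F_Sf1 + p_I1/4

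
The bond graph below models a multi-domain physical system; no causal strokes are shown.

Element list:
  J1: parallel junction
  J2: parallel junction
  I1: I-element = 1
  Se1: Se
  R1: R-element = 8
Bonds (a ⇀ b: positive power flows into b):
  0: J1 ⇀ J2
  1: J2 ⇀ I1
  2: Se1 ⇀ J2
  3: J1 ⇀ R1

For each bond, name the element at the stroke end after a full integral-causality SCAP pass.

bond 2 |J2  (Se1: effort source, stroke at far end)
bond 0 |J1  (0-jn J2 has e-setter on 2)
bond 1 |I1  (J2: bond 2 brought effort, rest push out)
bond 3 |R1  (common-e at J1 fixed by 0)

b0 |J1
b1 |I1
b2 |J2
b3 |R1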